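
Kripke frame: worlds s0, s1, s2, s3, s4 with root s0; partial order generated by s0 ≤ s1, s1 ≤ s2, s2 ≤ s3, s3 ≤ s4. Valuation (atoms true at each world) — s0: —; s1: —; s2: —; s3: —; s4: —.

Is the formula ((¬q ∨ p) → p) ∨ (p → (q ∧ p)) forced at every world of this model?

Yes

s0 ⊩ ((¬q ∨ p) → p) ∨ (p → (q ∧ p)) via the disjunct p → (q ∧ p).
Since the root s0 forces ((¬q ∨ p) → p) ∨ (p → (q ∧ p)) and forcing is persistent (monotone upward), every world forces it.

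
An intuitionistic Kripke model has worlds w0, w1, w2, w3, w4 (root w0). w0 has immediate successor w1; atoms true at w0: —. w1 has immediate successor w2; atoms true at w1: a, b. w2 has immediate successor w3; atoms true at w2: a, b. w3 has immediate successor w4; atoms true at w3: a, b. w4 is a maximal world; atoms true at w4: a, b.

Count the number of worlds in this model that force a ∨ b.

w0: does not force it — w0 ⊮ a ∨ b: neither disjunct is forced at w0.
w1: forces it.
w2: forces it.
w3: forces it.
w4: forces it.
Worlds forcing the formula: {w1, w2, w3, w4}.

4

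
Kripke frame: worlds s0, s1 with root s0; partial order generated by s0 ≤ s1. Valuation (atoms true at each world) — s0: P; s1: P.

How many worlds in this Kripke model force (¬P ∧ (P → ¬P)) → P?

2

s0: forces it.
s1: forces it.
Worlds forcing the formula: {s0, s1}.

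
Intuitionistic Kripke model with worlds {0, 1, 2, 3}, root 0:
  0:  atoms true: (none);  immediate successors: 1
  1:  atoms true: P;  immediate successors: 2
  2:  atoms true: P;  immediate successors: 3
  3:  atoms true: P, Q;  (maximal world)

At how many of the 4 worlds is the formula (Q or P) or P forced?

0: does not force it — 0 does not force (Q or P) or P: neither disjunct is forced at 0.
1: forces it.
2: forces it.
3: forces it.
Worlds forcing the formula: {1, 2, 3}.

3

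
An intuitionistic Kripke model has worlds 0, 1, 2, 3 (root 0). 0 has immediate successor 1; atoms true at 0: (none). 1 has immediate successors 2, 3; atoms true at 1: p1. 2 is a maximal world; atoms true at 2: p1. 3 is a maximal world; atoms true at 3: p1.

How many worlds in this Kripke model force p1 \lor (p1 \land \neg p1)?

3

0: does not force it — 0 \nVdash p1 \lor (p1 \land \neg p1): neither disjunct is forced at 0.
1: forces it.
2: forces it.
3: forces it.
Worlds forcing the formula: {1, 2, 3}.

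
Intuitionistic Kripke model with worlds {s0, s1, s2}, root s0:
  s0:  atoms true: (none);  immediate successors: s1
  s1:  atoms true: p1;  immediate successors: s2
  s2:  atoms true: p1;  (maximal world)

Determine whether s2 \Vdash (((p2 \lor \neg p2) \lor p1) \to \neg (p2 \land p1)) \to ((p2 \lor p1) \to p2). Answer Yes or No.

s2 \nVdash (((p2 \lor \neg p2) \lor p1) \to \neg (p2 \land p1)) \to ((p2 \lor p1) \to p2): already at s2 itself, s2 \Vdash ((p2 \lor \neg p2) \lor p1) \to \neg (p2 \land p1) but s2 \nVdash (p2 \lor p1) \to p2.
s2 \nVdash (p2 \lor p1) \to p2: already at s2 itself, s2 \Vdash p2 \lor p1 but s2 \nVdash p2.
s2 lacks atom p2, so s2 \nVdash p2.

No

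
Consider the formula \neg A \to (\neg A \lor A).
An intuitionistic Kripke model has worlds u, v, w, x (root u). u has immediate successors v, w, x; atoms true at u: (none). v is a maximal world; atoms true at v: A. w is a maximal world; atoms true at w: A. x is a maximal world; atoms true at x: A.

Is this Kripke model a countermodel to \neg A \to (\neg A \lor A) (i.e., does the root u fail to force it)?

No

u \Vdash \neg A \to (\neg A \lor A) vacuously: no world accessible from u forces the antecedent \neg A.
So the root u forces \neg A \to (\neg A \lor A); the model is not a countermodel.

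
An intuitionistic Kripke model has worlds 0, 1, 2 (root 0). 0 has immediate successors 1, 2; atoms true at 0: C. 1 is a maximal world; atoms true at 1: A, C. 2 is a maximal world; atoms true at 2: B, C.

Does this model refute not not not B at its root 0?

0 does not force not not not B since 2 is accessible from 0 and 2 forces not not B.
2 forces not not B: no world accessible from 2 forces not B.
So the root 0 does not force not not not B; the model is a countermodel.

Yes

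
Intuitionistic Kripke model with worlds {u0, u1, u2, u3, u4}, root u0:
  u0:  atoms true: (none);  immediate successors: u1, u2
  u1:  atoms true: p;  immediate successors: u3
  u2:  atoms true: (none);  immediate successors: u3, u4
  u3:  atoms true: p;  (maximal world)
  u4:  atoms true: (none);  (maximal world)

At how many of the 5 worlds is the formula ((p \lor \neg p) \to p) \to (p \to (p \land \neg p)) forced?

1

u0: does not force it — u0 \nVdash ((p \lor \neg p) \to p) \to (p \to (p \land \neg p)): at the accessible world u1, u1 \Vdash (p \lor \neg p) \to p but u1 \nVdash p \to (p \land \neg p).
u1: does not force it — u1 \nVdash ((p \lor \neg p) \to p) \to (p \to (p \land \neg p)): already at u1 itself, u1 \Vdash (p \lor \neg p) \to p but u1 \nVdash p \to (p \land \neg p).
u2: does not force it.
u3: does not force it.
u4: forces it.
Worlds forcing the formula: {u4}.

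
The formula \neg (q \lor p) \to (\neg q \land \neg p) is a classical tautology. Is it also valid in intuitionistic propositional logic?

Yes

This is a constructively valid De Morgan direction (negated disjunction to conjunction of negations), which is intuitionistically derivable.
From \neg (q \lor p): if q held then q \lor p would, contradiction — so \neg q; similarly \neg p.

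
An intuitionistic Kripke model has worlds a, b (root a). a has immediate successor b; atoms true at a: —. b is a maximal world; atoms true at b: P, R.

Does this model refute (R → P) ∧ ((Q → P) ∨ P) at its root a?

a ⊩ (R → P) ∧ ((Q → P) ∨ P) since a forces both conjuncts.
So the root a forces (R → P) ∧ ((Q → P) ∨ P); the model is not a countermodel.

No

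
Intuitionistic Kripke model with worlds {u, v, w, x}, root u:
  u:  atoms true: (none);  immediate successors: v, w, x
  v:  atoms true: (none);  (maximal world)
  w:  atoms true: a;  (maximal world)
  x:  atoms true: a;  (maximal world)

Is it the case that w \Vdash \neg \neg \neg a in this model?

w \nVdash \neg \neg \neg a since w is accessible from w and w \Vdash \neg \neg a.
w \Vdash \neg \neg a: no world accessible from w forces \neg a.

No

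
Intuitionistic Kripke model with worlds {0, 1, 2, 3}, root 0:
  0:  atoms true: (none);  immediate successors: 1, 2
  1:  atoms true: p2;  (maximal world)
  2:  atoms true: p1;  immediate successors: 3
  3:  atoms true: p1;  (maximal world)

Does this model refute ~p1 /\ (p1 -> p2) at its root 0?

Yes

0 ||-/- ~p1 /\ (p1 -> p2) since 0 fails ~p1.
So the root 0 does not force ~p1 /\ (p1 -> p2); the model is a countermodel.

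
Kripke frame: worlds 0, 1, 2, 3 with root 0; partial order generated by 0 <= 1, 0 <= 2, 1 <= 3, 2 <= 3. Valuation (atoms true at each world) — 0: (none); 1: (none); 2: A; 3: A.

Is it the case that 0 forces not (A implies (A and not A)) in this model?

0 forces not (A implies (A and not A)): no world accessible from 0 forces A implies (A and not A).

Yes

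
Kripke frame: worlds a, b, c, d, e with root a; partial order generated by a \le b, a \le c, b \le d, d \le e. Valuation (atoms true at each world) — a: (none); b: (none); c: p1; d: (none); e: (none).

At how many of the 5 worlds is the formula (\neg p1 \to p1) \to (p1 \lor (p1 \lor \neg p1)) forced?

5

a: forces it.
b: forces it.
c: forces it.
d: forces it.
e: forces it.
Worlds forcing the formula: {a, b, c, d, e}.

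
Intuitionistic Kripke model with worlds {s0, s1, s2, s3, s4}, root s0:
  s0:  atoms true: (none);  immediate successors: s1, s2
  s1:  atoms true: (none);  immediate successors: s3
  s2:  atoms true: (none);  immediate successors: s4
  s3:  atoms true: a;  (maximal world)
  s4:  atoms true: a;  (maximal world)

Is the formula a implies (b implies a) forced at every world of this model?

s0 forces a implies (b implies a): every world accessible from s0 that forces a (namely s3, s4) also forces b implies a.
Since the root s0 forces a implies (b implies a) and forcing is persistent (monotone upward), every world forces it.

Yes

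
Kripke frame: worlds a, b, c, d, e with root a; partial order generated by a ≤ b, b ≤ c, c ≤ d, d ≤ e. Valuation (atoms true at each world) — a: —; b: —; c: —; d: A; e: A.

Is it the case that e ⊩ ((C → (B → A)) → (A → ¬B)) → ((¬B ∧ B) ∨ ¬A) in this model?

e ⊮ ((C → (B → A)) → (A → ¬B)) → ((¬B ∧ B) ∨ ¬A): already at e itself, e ⊩ (C → (B → A)) → (A → ¬B) but e ⊮ (¬B ∧ B) ∨ ¬A.
e ⊮ (¬B ∧ B) ∨ ¬A: neither disjunct is forced at e.
e ⊮ ¬B ∧ B since e fails B.

No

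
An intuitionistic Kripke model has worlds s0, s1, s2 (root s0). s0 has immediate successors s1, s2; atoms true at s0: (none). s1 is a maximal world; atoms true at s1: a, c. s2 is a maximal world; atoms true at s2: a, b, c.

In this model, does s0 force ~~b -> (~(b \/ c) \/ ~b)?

s0 ||-/- ~~b -> (~(b \/ c) \/ ~b): at the accessible world s2, s2 ||- ~~b but s2 ||-/- ~(b \/ c) \/ ~b.
s2 ||-/- ~(b \/ c) \/ ~b: neither disjunct is forced at s2.
s2 ||-/- ~(b \/ c) since s2 is accessible from s2 and s2 ||- b \/ c.
s2 ||- b \/ c via the disjunct b.

No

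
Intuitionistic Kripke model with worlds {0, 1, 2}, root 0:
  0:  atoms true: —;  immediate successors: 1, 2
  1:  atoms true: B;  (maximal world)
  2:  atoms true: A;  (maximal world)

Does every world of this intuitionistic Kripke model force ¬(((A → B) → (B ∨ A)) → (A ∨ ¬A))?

Not every world: 0 ⊮ ¬(((A → B) → (B ∨ A)) → (A ∨ ¬A)).
0 ⊮ ¬(((A → B) → (B ∨ A)) → (A ∨ ¬A)) since 1 is accessible from 0 and 1 ⊩ ((A → B) → (B ∨ A)) → (A ∨ ¬A).
1 ⊩ ((A → B) → (B ∨ A)) → (A ∨ ¬A): every world accessible from 1 that forces (A → B) → (B ∨ A) (namely 1) also forces A ∨ ¬A.

No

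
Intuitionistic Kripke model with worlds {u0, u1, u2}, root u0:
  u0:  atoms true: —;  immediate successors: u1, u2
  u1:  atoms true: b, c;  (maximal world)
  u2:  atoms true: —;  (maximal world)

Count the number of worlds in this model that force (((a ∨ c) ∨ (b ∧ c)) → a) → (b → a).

3

u0: forces it.
u1: forces it.
u2: forces it.
Worlds forcing the formula: {u0, u1, u2}.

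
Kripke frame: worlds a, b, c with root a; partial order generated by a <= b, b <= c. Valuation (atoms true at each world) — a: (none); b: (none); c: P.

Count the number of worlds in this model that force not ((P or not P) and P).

a: does not force it — a does not force not ((P or not P) and P) since c is accessible from a and c forces (P or not P) and P.
b: does not force it — b does not force not ((P or not P) and P) since c is accessible from b and c forces (P or not P) and P.
c: does not force it.
Worlds forcing the formula: { }.

0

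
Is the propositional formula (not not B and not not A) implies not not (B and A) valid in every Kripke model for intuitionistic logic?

This is the distribution of double negation over conjunction, which is intuitionistically derivable.
Assume not not B, not not A, and not (B and A). From B we'd get not A (since B and A is refuted), contradicting not not A; so not B, contradicting not not B.

Yes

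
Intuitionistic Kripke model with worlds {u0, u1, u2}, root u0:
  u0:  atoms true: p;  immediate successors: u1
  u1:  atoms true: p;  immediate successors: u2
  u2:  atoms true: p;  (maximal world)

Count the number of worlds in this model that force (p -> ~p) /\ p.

u0: does not force it — u0 ||-/- (p -> ~p) /\ p since u0 fails p -> ~p.
u1: does not force it — u1 ||-/- (p -> ~p) /\ p since u1 fails p -> ~p.
u2: does not force it.
Worlds forcing the formula: { }.

0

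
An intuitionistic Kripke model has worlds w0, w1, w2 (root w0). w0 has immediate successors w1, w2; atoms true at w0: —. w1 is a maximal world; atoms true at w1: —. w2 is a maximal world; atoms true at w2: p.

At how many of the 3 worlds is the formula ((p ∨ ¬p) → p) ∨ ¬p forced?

2

w0: does not force it — w0 ⊮ ((p ∨ ¬p) → p) ∨ ¬p: neither disjunct is forced at w0.
w1: forces it.
w2: forces it.
Worlds forcing the formula: {w1, w2}.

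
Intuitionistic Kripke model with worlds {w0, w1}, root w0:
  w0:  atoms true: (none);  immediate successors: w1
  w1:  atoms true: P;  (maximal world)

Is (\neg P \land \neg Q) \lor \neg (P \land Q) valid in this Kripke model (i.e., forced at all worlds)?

w0 \Vdash (\neg P \land \neg Q) \lor \neg (P \land Q) via the disjunct \neg (P \land Q).
Since the root w0 forces (\neg P \land \neg Q) \lor \neg (P \land Q) and forcing is persistent (monotone upward), every world forces it.

Yes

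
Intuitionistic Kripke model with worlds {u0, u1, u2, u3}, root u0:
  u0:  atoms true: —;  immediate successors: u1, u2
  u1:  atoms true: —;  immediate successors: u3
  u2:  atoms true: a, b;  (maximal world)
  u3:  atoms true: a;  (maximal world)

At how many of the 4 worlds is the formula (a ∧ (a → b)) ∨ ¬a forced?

u0: does not force it — u0 ⊮ (a ∧ (a → b)) ∨ ¬a: neither disjunct is forced at u0.
u1: does not force it — u1 ⊮ (a ∧ (a → b)) ∨ ¬a: neither disjunct is forced at u1.
u2: forces it.
u3: does not force it.
Worlds forcing the formula: {u2}.

1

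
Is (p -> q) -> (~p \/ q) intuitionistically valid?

No

This is the material-implication-as-disjunction principle, which is not intuitionistically valid.
A Kripke countermodel: worlds a, b; order generated by a <= b; atoms true at each world — a:{}; b:{p,q}.
a ||-/- (p -> q) -> (~p \/ q): already at a itself, a ||- p -> q but a ||-/- ~p \/ q.
a ||-/- ~p \/ q: neither disjunct is forced at a.
a ||-/- ~p since b is accessible from a and b ||- p.
So the root a does not force the formula.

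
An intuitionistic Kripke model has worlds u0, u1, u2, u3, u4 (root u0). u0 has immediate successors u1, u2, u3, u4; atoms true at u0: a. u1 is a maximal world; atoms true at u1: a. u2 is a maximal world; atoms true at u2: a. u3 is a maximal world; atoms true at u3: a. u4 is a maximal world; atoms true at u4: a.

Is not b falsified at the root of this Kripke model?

u0 forces not b: no world accessible from u0 forces b.
So the root u0 forces not b; the model is not a countermodel.

No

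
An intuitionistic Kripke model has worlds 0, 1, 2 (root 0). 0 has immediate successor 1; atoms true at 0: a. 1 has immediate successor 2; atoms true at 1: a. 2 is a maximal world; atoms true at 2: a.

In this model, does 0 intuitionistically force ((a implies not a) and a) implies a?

Yes

0 forces ((a implies not a) and a) implies a vacuously: no world accessible from 0 forces the antecedent (a implies not a) and a.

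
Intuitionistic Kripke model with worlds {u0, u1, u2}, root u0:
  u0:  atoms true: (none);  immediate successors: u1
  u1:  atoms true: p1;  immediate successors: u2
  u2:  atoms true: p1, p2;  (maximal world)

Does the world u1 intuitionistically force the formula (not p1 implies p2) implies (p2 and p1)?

u1 does not force (not p1 implies p2) implies (p2 and p1): already at u1 itself, u1 forces not p1 implies p2 but u1 does not force p2 and p1.
u1 does not force p2 and p1 since u1 fails p2.

No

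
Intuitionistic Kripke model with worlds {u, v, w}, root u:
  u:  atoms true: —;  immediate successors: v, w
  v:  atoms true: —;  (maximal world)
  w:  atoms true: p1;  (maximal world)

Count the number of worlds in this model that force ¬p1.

u: does not force it — u ⊮ ¬p1 since w is accessible from u and w ⊩ p1.
v: forces it.
w: does not force it — w ⊮ ¬p1 since w is accessible from w and w ⊩ p1.
Worlds forcing the formula: {v}.

1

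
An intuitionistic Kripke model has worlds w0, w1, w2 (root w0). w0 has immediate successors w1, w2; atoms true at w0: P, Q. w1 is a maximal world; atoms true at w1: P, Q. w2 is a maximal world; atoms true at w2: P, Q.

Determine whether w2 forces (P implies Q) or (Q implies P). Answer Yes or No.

Yes

w2 forces (P implies Q) or (Q implies P) via the disjunct P implies Q.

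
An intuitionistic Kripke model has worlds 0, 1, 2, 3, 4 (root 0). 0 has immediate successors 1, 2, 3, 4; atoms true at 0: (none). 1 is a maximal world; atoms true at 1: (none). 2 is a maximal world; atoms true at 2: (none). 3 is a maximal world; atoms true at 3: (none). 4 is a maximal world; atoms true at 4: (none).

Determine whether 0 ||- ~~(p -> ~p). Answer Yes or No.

Yes

0 ||- ~~(p -> ~p): no world accessible from 0 forces ~(p -> ~p).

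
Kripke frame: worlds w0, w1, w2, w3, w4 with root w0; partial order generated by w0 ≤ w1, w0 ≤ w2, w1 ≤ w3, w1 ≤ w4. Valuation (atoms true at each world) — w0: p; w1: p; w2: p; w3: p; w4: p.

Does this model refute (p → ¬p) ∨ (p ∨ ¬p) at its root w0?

w0 ⊩ (p → ¬p) ∨ (p ∨ ¬p) via the disjunct p ∨ ¬p.
So the root w0 forces (p → ¬p) ∨ (p ∨ ¬p); the model is not a countermodel.

No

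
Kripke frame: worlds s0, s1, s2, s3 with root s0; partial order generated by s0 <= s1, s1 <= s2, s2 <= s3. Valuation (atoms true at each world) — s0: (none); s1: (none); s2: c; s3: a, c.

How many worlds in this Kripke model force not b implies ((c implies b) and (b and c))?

s0: does not force it — s0 does not force not b implies ((c implies b) and (b and c)): already at s0 itself, s0 forces not b but s0 does not force (c implies b) and (b and c).
s1: does not force it — s1 does not force not b implies ((c implies b) and (b and c)): already at s1 itself, s1 forces not b but s1 does not force (c implies b) and (b and c).
s2: does not force it — s2 does not force not b implies ((c implies b) and (b and c)): already at s2 itself, s2 forces not b but s2 does not force (c implies b) and (b and c).
s3: does not force it.
Worlds forcing the formula: { }.

0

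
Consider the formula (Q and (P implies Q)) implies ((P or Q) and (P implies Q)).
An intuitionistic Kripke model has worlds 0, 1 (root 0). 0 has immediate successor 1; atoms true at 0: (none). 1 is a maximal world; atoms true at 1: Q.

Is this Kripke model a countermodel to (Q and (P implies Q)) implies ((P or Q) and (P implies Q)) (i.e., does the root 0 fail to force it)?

0 forces (Q and (P implies Q)) implies ((P or Q) and (P implies Q)): every world accessible from 0 that forces Q and (P implies Q) (namely 1) also forces (P or Q) and (P implies Q).
So the root 0 forces (Q and (P implies Q)) implies ((P or Q) and (P implies Q)); the model is not a countermodel.

No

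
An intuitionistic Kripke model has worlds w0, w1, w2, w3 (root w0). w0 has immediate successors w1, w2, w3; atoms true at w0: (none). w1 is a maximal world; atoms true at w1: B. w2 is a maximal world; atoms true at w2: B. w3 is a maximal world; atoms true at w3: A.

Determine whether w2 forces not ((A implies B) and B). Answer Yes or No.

No

w2 does not force not ((A implies B) and B) since w2 is accessible from w2 and w2 forces (A implies B) and B.
w2 forces (A implies B) and B since w2 forces both conjuncts.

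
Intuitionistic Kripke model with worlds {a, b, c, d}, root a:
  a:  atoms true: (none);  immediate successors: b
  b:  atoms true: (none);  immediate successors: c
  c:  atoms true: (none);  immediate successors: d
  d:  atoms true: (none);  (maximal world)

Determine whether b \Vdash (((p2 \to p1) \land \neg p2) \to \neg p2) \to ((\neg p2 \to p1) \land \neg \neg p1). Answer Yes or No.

No

b \nVdash (((p2 \to p1) \land \neg p2) \to \neg p2) \to ((\neg p2 \to p1) \land \neg \neg p1): already at b itself, b \Vdash ((p2 \to p1) \land \neg p2) \to \neg p2 but b \nVdash (\neg p2 \to p1) \land \neg \neg p1.
b \nVdash (\neg p2 \to p1) \land \neg \neg p1 since b fails \neg p2 \to p1.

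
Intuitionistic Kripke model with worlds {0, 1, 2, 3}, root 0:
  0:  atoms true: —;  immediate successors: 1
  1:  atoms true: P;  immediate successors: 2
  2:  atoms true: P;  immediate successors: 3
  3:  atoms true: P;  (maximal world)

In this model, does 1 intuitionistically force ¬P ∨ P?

Yes

1 ⊩ ¬P ∨ P via the disjunct P.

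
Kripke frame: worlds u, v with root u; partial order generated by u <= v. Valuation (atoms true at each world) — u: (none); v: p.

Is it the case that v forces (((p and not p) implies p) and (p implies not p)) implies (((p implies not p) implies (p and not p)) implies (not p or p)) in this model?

Yes

v forces (((p and not p) implies p) and (p implies not p)) implies (((p implies not p) implies (p and not p)) implies (not p or p)) vacuously: no world accessible from v forces the antecedent ((p and not p) implies p) and (p implies not p).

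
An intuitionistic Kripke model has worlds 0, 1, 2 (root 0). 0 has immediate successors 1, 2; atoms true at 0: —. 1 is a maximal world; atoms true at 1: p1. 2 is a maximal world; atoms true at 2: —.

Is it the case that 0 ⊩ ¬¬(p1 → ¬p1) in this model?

No

0 ⊮ ¬¬(p1 → ¬p1) since 1 is accessible from 0 and 1 ⊩ ¬(p1 → ¬p1).
1 ⊩ ¬(p1 → ¬p1): no world accessible from 1 forces p1 → ¬p1.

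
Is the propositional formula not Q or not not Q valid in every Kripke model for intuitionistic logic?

No

This is the weak law of excluded middle, which is not intuitionistically valid.
A Kripke countermodel: worlds s0, s1, s2; order generated by s0 <= s1, s0 <= s2; atoms true at each world — s0:{}; s1:{Q}; s2:{}.
s0 does not force not Q or not not Q: neither disjunct is forced at s0.
s0 does not force not Q since s1 is accessible from s0 and s1 forces Q.
So the root s0 does not force the formula.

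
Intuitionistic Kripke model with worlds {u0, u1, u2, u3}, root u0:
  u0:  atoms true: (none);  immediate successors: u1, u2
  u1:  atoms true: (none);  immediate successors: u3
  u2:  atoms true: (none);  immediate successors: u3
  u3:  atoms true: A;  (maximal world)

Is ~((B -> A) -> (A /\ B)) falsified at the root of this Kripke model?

u0 ||- ~((B -> A) -> (A /\ B)): no world accessible from u0 forces (B -> A) -> (A /\ B).
So the root u0 forces ~((B -> A) -> (A /\ B)); the model is not a countermodel.

No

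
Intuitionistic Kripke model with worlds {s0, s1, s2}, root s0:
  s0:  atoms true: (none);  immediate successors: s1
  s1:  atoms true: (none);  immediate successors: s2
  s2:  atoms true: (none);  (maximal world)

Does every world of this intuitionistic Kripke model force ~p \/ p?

Yes

s0 ||- ~p \/ p via the disjunct ~p.
Since the root s0 forces ~p \/ p and forcing is persistent (monotone upward), every world forces it.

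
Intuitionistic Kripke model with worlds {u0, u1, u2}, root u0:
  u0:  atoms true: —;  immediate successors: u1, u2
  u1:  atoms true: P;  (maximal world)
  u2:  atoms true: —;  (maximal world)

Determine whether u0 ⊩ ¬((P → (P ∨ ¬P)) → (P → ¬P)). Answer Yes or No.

u0 ⊮ ¬((P → (P ∨ ¬P)) → (P → ¬P)) since u2 is accessible from u0 and u2 ⊩ (P → (P ∨ ¬P)) → (P → ¬P).
u2 ⊩ (P → (P ∨ ¬P)) → (P → ¬P): every world accessible from u2 that forces P → (P ∨ ¬P) (namely u2) also forces P → ¬P.

No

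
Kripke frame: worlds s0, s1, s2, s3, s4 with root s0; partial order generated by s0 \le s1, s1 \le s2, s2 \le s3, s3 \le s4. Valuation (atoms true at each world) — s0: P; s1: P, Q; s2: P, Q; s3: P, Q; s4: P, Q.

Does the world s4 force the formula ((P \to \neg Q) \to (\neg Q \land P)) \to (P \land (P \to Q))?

s4 \Vdash ((P \to \neg Q) \to (\neg Q \land P)) \to (P \land (P \to Q)): every world accessible from s4 that forces (P \to \neg Q) \to (\neg Q \land P) (namely s4) also forces P \land (P \to Q).

Yes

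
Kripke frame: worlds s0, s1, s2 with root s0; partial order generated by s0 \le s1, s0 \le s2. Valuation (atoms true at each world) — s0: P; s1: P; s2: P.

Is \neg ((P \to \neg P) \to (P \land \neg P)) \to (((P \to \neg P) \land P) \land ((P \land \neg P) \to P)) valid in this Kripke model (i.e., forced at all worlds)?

s0 \Vdash \neg ((P \to \neg P) \to (P \land \neg P)) \to (((P \to \neg P) \land P) \land ((P \land \neg P) \to P)) vacuously: no world accessible from s0 forces the antecedent \neg ((P \to \neg P) \to (P \land \neg P)).
Since the root s0 forces \neg ((P \to \neg P) \to (P \land \neg P)) \to (((P \to \neg P) \land P) \land ((P \land \neg P) \to P)) and forcing is persistent (monotone upward), every world forces it.

Yes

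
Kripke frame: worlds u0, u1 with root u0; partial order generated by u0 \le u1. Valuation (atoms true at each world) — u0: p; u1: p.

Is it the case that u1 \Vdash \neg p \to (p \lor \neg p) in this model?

u1 \Vdash \neg p \to (p \lor \neg p) vacuously: no world accessible from u1 forces the antecedent \neg p.

Yes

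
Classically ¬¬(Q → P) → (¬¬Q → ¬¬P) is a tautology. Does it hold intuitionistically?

Yes

This is the distribution of double negation over implication, which is intuitionistically derivable.
Assume ¬¬(Q → P) and ¬¬Q; suppose ¬P. Then Q → P would give ¬Q (by contraposition), contradicting ¬¬Q; so ¬(Q → P), contradicting ¬¬(Q → P). Hence ¬¬P.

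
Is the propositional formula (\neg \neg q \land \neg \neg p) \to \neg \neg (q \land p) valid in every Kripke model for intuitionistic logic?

Yes

This is the distribution of double negation over conjunction, which is intuitionistically derivable.
Assume \neg \neg q, \neg \neg p, and \neg (q \land p). From q we'd get \neg p (since q \land p is refuted), contradicting \neg \neg p; so \neg q, contradicting \neg \neg q.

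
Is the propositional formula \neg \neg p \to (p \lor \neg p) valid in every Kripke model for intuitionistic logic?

This is a variant of double-negation elimination (deriving excluded middle from double negation), which is not intuitionistically valid.
A Kripke countermodel: worlds u0, u1; order generated by u0 \le u1; atoms true at each world — u0:{}; u1:{p}.
u0 \nVdash \neg \neg p \to (p \lor \neg p): already at u0 itself, u0 \Vdash \neg \neg p but u0 \nVdash p \lor \neg p.
u0 \nVdash p \lor \neg p: neither disjunct is forced at u0.
u0 lacks atom p, so u0 \nVdash p.
So the root u0 does not force the formula.

No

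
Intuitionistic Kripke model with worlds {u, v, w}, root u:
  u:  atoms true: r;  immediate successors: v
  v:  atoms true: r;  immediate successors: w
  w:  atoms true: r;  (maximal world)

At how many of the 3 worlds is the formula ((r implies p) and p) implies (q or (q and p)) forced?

3

u: forces it.
v: forces it.
w: forces it.
Worlds forcing the formula: {u, v, w}.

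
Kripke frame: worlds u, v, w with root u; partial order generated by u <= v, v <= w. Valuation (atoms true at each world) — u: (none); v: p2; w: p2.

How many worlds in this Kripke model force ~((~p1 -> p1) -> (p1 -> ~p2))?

u: does not force it — u ||-/- ~((~p1 -> p1) -> (p1 -> ~p2)) since u is accessible from u and u ||- (~p1 -> p1) -> (p1 -> ~p2).
v: does not force it.
w: does not force it.
Worlds forcing the formula: { }.

0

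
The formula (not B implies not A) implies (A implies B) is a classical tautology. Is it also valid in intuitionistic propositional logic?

This is the converse of contraposition, which is not intuitionistically valid.
A Kripke countermodel: worlds u0, u1; order generated by u0 <= u1; atoms true at each world — u0:{A}; u1:{A,B}.
u0 does not force (not B implies not A) implies (A implies B): already at u0 itself, u0 forces not B implies not A but u0 does not force A implies B.
u0 does not force A implies B: already at u0 itself, u0 forces A but u0 does not force B.
u0 lacks atom B, so u0 does not force B.
So the root u0 does not force the formula.

No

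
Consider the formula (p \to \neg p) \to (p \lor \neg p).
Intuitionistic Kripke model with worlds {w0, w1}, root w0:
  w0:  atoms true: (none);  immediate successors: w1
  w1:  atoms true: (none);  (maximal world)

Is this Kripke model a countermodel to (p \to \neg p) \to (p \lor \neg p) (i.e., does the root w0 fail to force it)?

w0 \Vdash (p \to \neg p) \to (p \lor \neg p): every world accessible from w0 that forces p \to \neg p (namely w0, w1) also forces p \lor \neg p.
So the root w0 forces (p \to \neg p) \to (p \lor \neg p); the model is not a countermodel.

No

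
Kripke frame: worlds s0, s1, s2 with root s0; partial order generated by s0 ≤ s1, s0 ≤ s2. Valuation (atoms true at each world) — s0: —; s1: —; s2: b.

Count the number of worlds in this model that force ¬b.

1

s0: does not force it — s0 ⊮ ¬b since s2 is accessible from s0 and s2 ⊩ b.
s1: forces it.
s2: does not force it — s2 ⊮ ¬b since s2 is accessible from s2 and s2 ⊩ b.
Worlds forcing the formula: {s1}.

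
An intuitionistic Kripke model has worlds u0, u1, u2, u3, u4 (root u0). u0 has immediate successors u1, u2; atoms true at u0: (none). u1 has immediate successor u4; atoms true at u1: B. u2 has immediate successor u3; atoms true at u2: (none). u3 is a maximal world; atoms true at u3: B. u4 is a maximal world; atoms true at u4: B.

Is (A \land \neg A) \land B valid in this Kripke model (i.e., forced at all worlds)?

No

Not every world: u0 \nVdash (A \land \neg A) \land B.
u0 \nVdash (A \land \neg A) \land B since u0 fails A \land \neg A.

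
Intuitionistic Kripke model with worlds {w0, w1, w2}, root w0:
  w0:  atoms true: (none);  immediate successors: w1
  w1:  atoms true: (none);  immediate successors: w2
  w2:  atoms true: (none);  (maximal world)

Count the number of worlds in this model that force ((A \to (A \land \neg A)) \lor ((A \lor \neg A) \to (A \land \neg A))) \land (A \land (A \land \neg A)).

0

w0: does not force it — w0 \nVdash ((A \to (A \land \neg A)) \lor ((A \lor \neg A) \to (A \land \neg A))) \land (A \land (A \land \neg A)) since w0 fails A \land (A \land \neg A).
w1: does not force it — w1 \nVdash ((A \to (A \land \neg A)) \lor ((A \lor \neg A) \to (A \land \neg A))) \land (A \land (A \land \neg A)) since w1 fails A \land (A \land \neg A).
w2: does not force it.
Worlds forcing the formula: { }.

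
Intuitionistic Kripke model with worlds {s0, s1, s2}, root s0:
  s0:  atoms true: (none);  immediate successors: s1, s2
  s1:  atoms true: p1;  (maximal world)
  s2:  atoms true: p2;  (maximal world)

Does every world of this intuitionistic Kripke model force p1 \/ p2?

No

Not every world: s0 ||-/- p1 \/ p2.
s0 ||-/- p1 \/ p2: neither disjunct is forced at s0.
s0 lacks atom p1, so s0 ||-/- p1.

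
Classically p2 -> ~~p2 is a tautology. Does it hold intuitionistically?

Yes

This is double-negation introduction, which is intuitionistically derivable.
If a world forces p2 then every accessible world forces p2 (persistence), so none forces ~p2; hence ~~p2.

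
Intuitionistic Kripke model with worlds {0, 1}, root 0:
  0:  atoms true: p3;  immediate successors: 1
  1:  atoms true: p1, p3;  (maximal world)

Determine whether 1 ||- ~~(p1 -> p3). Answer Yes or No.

Yes

1 ||- ~~(p1 -> p3): no world accessible from 1 forces ~(p1 -> p3).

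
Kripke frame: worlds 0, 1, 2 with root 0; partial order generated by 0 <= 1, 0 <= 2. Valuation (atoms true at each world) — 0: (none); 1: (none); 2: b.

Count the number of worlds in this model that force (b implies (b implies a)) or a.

0: does not force it — 0 does not force (b implies (b implies a)) or a: neither disjunct is forced at 0.
1: forces it.
2: does not force it.
Worlds forcing the formula: {1}.

1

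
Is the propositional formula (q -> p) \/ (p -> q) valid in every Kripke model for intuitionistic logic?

No

This is the Gödel–Dummett linearity axiom, which is not intuitionistically valid.
A Kripke countermodel: worlds s0, s1, s2; order generated by s0 <= s1, s0 <= s2; atoms true at each world — s0:{}; s1:{q}; s2:{p}.
s0 ||-/- (q -> p) \/ (p -> q): neither disjunct is forced at s0.
s0 ||-/- q -> p: at the accessible world s1, s1 ||- q but s1 ||-/- p.
s1 lacks atom p, so s1 ||-/- p.
So the root s0 does not force the formula.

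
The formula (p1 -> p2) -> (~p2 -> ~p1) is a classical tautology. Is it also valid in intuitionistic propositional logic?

This is the forward direction of contraposition, which is intuitionistically derivable.
Assume p1 -> p2 and ~p2. If p1 held then p2 would follow, contradicting ~p2; so ~p1.

Yes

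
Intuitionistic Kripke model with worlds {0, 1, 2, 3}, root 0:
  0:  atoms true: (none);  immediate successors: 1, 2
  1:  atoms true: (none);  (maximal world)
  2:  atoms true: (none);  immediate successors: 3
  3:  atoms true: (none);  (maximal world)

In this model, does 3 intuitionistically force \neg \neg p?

No

3 \nVdash \neg \neg p since 3 is accessible from 3 and 3 \Vdash \neg p.
3 \Vdash \neg p: no world accessible from 3 forces p.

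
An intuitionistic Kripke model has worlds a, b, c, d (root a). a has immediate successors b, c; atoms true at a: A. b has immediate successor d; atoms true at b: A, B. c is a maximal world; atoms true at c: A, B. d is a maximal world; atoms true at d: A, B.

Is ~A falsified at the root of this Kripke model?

a ||-/- ~A since a is accessible from a and a ||- A.
So the root a does not force ~A; the model is a countermodel.

Yes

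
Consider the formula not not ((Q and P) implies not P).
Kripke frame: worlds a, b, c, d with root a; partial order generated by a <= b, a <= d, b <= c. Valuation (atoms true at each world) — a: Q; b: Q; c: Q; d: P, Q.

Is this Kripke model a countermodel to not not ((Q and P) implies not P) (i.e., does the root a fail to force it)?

Yes

a does not force not not ((Q and P) implies not P) since d is accessible from a and d forces not ((Q and P) implies not P).
d forces not ((Q and P) implies not P): no world accessible from d forces (Q and P) implies not P.
So the root a does not force not not ((Q and P) implies not P); the model is a countermodel.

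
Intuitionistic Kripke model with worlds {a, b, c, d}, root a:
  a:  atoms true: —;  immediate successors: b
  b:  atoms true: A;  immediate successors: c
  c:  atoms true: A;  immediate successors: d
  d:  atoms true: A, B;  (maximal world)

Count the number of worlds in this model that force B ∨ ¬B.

1

a: does not force it — a ⊮ B ∨ ¬B: neither disjunct is forced at a.
b: does not force it.
c: does not force it.
d: forces it.
Worlds forcing the formula: {d}.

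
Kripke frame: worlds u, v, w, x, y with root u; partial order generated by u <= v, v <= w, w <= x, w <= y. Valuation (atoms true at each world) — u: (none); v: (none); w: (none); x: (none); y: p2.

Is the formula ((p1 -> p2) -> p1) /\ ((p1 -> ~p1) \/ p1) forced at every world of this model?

No

Not every world: u ||-/- ((p1 -> p2) -> p1) /\ ((p1 -> ~p1) \/ p1).
u ||-/- ((p1 -> p2) -> p1) /\ ((p1 -> ~p1) \/ p1) since u fails (p1 -> p2) -> p1.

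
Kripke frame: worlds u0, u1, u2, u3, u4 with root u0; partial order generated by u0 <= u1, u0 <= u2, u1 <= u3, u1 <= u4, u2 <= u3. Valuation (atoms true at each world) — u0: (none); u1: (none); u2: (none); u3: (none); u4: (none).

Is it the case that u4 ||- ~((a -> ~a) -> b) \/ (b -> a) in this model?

Yes

u4 ||- ~((a -> ~a) -> b) \/ (b -> a) via the disjunct ~((a -> ~a) -> b).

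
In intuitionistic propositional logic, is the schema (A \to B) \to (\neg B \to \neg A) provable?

Yes

This is the forward direction of contraposition, which is intuitionistically derivable.
Assume A \to B and \neg B. If A held then B would follow, contradicting \neg B; so \neg A.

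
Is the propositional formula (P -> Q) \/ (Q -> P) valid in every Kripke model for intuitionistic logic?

This is the Gödel–Dummett linearity axiom, which is not intuitionistically valid.
A Kripke countermodel: worlds u, v, w; order generated by u <= v, u <= w; atoms true at each world — u:{}; v:{P}; w:{Q}.
u ||-/- (P -> Q) \/ (Q -> P): neither disjunct is forced at u.
u ||-/- P -> Q: at the accessible world v, v ||- P but v ||-/- Q.
v lacks atom Q, so v ||-/- Q.
So the root u does not force the formula.

No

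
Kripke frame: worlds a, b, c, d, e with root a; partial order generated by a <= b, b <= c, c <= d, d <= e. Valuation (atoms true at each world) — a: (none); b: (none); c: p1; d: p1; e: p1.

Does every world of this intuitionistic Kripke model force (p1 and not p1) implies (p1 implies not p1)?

Yes

a forces (p1 and not p1) implies (p1 implies not p1) vacuously: no world accessible from a forces the antecedent p1 and not p1.
Since the root a forces (p1 and not p1) implies (p1 implies not p1) and forcing is persistent (monotone upward), every world forces it.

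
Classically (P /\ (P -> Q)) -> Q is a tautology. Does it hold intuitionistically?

Yes

This is modus ponens in implicational form, which is intuitionistically derivable.
If a world forces P and P -> Q, then applying the implication at that world (which is accessible from itself) gives Q.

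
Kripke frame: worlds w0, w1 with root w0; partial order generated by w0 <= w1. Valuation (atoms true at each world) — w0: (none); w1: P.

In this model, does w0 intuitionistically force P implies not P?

No

w0 does not force P implies not P: at the accessible world w1, w1 forces P but w1 does not force not P.
w1 does not force not P since w1 is accessible from w1 and w1 forces P.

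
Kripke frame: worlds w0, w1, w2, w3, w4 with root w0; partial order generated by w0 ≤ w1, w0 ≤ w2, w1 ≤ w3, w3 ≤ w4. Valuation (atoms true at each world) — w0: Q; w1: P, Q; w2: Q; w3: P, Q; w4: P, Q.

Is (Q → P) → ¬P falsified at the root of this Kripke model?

w0 ⊮ (Q → P) → ¬P: at the accessible world w1, w1 ⊩ Q → P but w1 ⊮ ¬P.
w1 ⊮ ¬P since w1 is accessible from w1 and w1 ⊩ P.
So the root w0 does not force (Q → P) → ¬P; the model is a countermodel.

Yes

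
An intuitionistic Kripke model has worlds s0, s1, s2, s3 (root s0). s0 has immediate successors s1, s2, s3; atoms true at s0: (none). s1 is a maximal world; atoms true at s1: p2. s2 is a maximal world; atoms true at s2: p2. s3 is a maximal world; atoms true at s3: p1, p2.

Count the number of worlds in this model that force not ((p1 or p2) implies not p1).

s0: does not force it — s0 does not force not ((p1 or p2) implies not p1) since s1 is accessible from s0 and s1 forces (p1 or p2) implies not p1.
s1: does not force it — s1 does not force not ((p1 or p2) implies not p1) since s1 is accessible from s1 and s1 forces (p1 or p2) implies not p1.
s2: does not force it.
s3: forces it.
Worlds forcing the formula: {s3}.

1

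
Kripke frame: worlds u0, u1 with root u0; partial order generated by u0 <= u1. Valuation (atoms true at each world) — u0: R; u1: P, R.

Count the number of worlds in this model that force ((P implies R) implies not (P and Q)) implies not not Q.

0

u0: does not force it — u0 does not force ((P implies R) implies not (P and Q)) implies not not Q: already at u0 itself, u0 forces (P implies R) implies not (P and Q) but u0 does not force not not Q.
u1: does not force it — u1 does not force ((P implies R) implies not (P and Q)) implies not not Q: already at u1 itself, u1 forces (P implies R) implies not (P and Q) but u1 does not force not not Q.
Worlds forcing the formula: { }.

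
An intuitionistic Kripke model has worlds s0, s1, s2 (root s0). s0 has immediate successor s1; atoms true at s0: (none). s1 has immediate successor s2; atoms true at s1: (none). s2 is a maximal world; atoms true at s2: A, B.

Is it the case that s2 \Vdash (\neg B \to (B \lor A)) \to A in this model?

Yes

s2 \Vdash (\neg B \to (B \lor A)) \to A: every world accessible from s2 that forces \neg B \to (B \lor A) (namely s2) also forces A.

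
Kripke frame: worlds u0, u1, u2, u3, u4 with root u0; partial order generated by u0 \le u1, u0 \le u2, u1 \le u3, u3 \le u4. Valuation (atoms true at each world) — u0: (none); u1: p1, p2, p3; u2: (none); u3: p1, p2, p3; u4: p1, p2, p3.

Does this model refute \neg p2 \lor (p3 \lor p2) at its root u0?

u0 \nVdash \neg p2 \lor (p3 \lor p2): neither disjunct is forced at u0.
u0 \nVdash \neg p2 since u1 is accessible from u0 and u1 \Vdash p2.
So the root u0 does not force \neg p2 \lor (p3 \lor p2); the model is a countermodel.

Yes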